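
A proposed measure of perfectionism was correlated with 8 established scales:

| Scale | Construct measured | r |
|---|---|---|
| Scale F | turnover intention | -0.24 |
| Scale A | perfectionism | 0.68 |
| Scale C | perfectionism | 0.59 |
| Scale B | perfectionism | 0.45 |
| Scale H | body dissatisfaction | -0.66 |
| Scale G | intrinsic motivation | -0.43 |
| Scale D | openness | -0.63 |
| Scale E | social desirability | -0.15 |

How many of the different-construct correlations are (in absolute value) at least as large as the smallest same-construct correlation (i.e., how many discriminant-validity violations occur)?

2

Convergent (same construct = perfectionism): Scale A, Scale C, Scale B.
Smallest convergent = 0.45. Discriminant |r|: 0.24, 0.66, 0.43, 0.63, 0.15; count ≥ 0.45 → 2.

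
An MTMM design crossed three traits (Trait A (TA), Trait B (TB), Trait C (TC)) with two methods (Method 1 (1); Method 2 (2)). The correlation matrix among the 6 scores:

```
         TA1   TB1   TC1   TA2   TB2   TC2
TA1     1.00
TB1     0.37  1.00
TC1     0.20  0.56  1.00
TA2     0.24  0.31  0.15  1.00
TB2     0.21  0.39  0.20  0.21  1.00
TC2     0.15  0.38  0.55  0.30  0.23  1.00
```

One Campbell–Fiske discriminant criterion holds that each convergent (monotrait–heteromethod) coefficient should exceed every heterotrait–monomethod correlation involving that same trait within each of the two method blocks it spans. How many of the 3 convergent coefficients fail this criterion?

3

Checking each validity diagonal entry against its comparison values:
TA (methods 1·2): 0.24 vs {0.37, 0.21, 0.20, 0.30} → fail.
TB (methods 1·2): 0.39 vs {0.37, 0.21, 0.56, 0.23} → fail.
TC (methods 1·2): 0.55 vs {0.20, 0.30, 0.56, 0.23} → fail.
3 of 3 fail.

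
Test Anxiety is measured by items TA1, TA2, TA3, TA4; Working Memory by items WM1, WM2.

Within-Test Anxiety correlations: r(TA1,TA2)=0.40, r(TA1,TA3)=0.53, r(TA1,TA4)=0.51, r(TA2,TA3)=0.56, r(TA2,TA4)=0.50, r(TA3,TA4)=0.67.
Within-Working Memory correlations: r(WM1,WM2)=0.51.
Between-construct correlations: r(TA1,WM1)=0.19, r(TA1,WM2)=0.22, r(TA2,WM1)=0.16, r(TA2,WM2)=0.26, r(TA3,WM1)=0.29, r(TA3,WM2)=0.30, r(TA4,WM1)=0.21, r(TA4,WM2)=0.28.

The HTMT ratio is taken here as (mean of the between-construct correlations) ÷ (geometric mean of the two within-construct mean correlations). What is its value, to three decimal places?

0.460

Mean between = 1.91/8 = 0.2388.
Mean within-TA = 3.17/6 = 0.5283; mean within-WM = 0.51/1 = 0.5100.
Geometric mean = √(0.5283 × 0.5100) = 0.5191.
HTMT = 0.2388 / 0.5191 = 0.460.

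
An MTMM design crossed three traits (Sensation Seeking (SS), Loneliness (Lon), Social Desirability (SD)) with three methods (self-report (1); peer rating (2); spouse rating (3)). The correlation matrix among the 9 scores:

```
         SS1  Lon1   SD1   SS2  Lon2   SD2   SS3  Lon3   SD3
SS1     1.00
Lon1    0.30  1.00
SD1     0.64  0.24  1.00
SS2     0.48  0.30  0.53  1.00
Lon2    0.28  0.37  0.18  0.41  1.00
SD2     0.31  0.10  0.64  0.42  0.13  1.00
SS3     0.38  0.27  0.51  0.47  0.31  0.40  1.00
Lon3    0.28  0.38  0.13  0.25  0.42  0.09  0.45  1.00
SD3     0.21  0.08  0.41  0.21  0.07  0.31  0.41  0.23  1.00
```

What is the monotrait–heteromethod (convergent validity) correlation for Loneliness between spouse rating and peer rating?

Same trait (Lon), different methods: r(Lon3, Lon2) = 0.42.

0.42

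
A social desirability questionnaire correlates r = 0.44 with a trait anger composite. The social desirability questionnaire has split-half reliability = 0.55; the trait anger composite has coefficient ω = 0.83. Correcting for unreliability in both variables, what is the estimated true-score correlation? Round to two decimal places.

r_true = r_obs / √(r_xx · r_yy) = 0.44 / √(0.55 × 0.83) = 0.44 / √0.4565 = 0.44 / 0.6756 ≈ 0.65.

0.65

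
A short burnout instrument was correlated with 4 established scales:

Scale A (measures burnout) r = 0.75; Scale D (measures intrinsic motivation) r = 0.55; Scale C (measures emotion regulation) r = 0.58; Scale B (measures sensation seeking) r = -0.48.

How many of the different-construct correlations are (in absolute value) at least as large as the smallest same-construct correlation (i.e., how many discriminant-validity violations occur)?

0

Convergent (same construct = burnout): Scale A.
Smallest convergent = 0.75. Discriminant |r|: 0.55, 0.58, 0.48; count ≥ 0.75 → 0.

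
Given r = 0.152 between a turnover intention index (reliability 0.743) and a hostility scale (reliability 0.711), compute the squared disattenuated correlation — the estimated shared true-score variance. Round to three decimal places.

0.044

Disattenuated r = 0.152 / √(0.743 × 0.711) = 0.152 / 0.7268 = 0.2091.
Shared true-score variance = 0.2091² = 0.0437 ≈ 0.044.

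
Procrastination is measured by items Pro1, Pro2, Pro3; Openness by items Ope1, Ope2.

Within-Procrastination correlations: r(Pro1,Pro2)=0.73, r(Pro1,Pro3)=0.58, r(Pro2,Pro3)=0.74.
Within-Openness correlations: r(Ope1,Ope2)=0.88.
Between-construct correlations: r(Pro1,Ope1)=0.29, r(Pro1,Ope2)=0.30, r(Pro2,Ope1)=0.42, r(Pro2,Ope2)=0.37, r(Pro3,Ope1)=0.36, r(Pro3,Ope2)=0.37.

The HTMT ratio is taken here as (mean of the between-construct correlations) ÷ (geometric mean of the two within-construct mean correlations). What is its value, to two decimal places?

0.45

Mean heterotrait r = 2.11/6 = 0.3517.
Mean within-Pro = 2.05/3 = 0.6833; mean within-Ope = 0.88/1 = 0.8800.
Geometric mean = √(0.6833 × 0.8800) = 0.7754.
HTMT = 0.3517 / 0.7754 = 0.45.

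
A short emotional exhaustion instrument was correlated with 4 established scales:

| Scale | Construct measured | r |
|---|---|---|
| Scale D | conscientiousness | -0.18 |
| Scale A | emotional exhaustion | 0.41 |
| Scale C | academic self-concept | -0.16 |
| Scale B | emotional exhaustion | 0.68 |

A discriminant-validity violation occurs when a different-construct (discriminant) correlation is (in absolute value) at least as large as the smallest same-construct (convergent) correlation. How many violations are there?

Convergent (same construct = emotional exhaustion): Scale A, Scale B.
Smallest convergent = 0.41. Discriminant |r|: 0.18, 0.16; count ≥ 0.41 → 0.

0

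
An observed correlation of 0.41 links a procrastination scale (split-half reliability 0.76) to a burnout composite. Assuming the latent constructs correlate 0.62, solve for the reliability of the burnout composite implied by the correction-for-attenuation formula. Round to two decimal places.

0.58

r_true = r_obs / √(r_xx · r_yy) ⇒ 0.62 = 0.41 / √(0.76 · r_yy).
√(0.76 · r_yy) = 0.41 / 0.62 = 0.6613; 0.76 · r_yy = 0.4373; r_yy = 0.4373 / 0.76 ≈ 0.58.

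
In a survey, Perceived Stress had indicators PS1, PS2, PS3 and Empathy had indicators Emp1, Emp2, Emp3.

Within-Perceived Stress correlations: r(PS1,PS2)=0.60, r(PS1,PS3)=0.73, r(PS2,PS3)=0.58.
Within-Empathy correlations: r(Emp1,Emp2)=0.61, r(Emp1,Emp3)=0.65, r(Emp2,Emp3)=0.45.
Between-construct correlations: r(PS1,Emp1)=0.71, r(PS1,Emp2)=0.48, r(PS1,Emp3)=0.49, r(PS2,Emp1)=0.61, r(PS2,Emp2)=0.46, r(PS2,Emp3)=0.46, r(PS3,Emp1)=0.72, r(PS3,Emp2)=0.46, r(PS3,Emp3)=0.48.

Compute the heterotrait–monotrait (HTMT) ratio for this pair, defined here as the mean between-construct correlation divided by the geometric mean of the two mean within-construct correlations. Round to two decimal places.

0.90

Between-construct mean = 4.87/9 = 0.5411.
Mean within-PS = 1.91/3 = 0.6367; mean within-Emp = 1.71/3 = 0.5700.
Geometric mean = √(0.6367 × 0.5700) = 0.6024.
HTMT = 0.5411 / 0.6024 = 0.90.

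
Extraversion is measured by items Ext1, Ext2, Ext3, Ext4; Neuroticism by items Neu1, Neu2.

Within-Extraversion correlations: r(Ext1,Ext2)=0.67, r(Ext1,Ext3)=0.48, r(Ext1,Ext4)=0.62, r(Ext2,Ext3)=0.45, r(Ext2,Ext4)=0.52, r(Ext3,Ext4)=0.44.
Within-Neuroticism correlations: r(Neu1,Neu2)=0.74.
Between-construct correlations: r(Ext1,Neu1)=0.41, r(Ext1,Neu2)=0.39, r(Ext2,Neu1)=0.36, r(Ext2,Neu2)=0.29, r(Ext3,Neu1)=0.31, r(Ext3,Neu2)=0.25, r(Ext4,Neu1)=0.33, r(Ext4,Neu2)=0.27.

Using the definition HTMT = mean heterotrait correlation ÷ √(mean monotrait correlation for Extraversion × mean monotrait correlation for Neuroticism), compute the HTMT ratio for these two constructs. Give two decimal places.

0.52

Between-construct mean = 2.61/8 = 0.3263.
Mean within-Ext = 3.18/6 = 0.5300; mean within-Neu = 0.74/1 = 0.7400.
Geometric mean = √(0.5300 × 0.7400) = 0.6263.
HTMT = 0.3263 / 0.6263 = 0.52.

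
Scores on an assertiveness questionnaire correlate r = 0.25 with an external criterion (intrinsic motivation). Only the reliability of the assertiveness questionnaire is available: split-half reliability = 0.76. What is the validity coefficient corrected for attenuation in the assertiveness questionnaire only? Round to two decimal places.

0.29

Single correction: r_c = r_obs / √r_xx = 0.25 / √0.76 = 0.25 / 0.8718 ≈ 0.29.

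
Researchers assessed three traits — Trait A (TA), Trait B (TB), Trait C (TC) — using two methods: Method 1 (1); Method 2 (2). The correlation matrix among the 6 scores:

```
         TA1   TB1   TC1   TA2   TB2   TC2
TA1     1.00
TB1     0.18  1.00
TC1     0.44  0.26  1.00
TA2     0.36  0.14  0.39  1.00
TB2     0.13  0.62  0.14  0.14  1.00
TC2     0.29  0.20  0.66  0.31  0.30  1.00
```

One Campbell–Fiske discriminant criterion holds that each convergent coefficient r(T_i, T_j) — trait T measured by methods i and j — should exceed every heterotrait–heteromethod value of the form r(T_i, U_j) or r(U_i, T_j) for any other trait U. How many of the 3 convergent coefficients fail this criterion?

1

Each convergent coefficient versus the relevant comparison correlations:
TA (methods 1·2): 0.36 vs {0.13, 0.14, 0.29, 0.39} → fail.
TB (methods 1·2): 0.62 vs {0.14, 0.13, 0.20, 0.14} → pass.
TC (methods 1·2): 0.66 vs {0.39, 0.29, 0.14, 0.20} → pass.
1 of 3 fail.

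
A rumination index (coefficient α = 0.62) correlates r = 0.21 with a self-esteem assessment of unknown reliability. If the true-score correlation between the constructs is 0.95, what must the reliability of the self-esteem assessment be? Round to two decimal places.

r_true = r_obs / √(r_xx · r_yy) ⇒ 0.95 = 0.21 / √(0.62 · r_yy).
√(0.62 · r_yy) = 0.21 / 0.95 = 0.2211; 0.62 · r_yy = 0.0489; r_yy = 0.0489 / 0.62 ≈ 0.08.

0.08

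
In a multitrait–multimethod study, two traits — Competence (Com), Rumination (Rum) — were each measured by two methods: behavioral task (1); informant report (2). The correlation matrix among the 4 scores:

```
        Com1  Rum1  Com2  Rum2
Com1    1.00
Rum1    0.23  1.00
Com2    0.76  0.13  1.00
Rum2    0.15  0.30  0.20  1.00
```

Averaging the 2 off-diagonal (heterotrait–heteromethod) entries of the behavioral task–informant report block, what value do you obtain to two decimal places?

0.14

HTHM values (method 1 × method 2): 0.15, 0.13; mean = 0.28/2 = 0.14.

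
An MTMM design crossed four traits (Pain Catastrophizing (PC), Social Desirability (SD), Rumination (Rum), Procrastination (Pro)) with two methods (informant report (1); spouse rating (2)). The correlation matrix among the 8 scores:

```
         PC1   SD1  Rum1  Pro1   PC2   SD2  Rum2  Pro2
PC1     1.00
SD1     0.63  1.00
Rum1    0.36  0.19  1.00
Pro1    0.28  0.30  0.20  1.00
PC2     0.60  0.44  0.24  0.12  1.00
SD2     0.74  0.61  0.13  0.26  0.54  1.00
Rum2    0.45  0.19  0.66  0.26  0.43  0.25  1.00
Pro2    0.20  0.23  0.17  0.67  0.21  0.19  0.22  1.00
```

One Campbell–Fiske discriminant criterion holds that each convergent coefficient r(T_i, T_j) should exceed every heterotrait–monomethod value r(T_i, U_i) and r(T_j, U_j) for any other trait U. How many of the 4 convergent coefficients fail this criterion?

Each convergent coefficient versus the relevant comparison correlations:
PC (methods 1·2): 0.60 vs {0.63, 0.54, 0.36, 0.43, 0.28, 0.21} → fail.
SD (methods 1·2): 0.61 vs {0.63, 0.54, 0.19, 0.25, 0.30, 0.19} → fail.
Rum (methods 1·2): 0.66 vs {0.36, 0.43, 0.19, 0.25, 0.20, 0.22} → pass.
Pro (methods 1·2): 0.67 vs {0.28, 0.21, 0.30, 0.19, 0.20, 0.22} → pass.
2 of 4 fail.

2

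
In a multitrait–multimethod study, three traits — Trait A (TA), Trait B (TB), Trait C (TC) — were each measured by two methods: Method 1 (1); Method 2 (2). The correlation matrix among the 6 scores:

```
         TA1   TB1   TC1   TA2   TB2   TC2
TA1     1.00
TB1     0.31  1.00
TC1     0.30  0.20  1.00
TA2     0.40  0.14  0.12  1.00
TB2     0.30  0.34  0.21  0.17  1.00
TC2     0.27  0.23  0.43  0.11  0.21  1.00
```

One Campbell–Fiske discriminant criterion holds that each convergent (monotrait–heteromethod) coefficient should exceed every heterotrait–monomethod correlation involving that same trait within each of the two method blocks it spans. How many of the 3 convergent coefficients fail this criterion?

Checking each validity diagonal entry against its comparison values:
TA (methods 1·2): 0.40 vs {0.31, 0.17, 0.30, 0.11} → pass.
TB (methods 1·2): 0.34 vs {0.31, 0.17, 0.20, 0.21} → pass.
TC (methods 1·2): 0.43 vs {0.30, 0.11, 0.20, 0.21} → pass.
0 of 3 fail.

0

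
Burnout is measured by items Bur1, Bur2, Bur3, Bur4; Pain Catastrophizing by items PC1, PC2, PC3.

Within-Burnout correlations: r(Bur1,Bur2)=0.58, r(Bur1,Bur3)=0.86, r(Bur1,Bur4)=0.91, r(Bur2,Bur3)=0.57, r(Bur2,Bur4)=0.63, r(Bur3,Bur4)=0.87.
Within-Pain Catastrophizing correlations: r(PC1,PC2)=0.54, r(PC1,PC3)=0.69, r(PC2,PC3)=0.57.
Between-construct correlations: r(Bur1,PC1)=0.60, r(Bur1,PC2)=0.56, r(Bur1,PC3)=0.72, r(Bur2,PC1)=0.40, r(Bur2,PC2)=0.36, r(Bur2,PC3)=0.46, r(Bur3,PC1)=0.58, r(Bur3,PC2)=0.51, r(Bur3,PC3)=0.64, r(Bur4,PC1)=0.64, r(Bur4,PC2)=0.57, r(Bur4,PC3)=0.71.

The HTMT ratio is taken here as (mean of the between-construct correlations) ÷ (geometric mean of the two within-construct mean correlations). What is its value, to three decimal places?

Mean heterotrait r = 6.75/12 = 0.5625.
Mean within-Bur = 4.42/6 = 0.7367; mean within-PC = 1.80/3 = 0.6000.
Geometric mean = √(0.7367 × 0.6000) = 0.6648.
HTMT = 0.5625 / 0.6648 = 0.846.

0.846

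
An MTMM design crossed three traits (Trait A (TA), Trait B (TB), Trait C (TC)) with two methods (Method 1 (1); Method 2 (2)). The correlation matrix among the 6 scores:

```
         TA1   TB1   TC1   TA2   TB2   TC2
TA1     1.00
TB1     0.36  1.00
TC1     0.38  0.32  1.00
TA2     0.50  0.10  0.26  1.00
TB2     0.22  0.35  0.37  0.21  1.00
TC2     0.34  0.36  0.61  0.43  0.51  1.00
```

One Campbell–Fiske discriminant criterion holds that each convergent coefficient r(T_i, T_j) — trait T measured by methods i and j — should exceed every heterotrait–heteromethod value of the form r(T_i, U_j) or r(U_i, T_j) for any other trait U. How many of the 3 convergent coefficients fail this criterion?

1

Checking each validity diagonal entry against its comparison values:
TA (methods 1·2): 0.50 vs {0.22, 0.10, 0.34, 0.26} → pass.
TB (methods 1·2): 0.35 vs {0.10, 0.22, 0.36, 0.37} → fail.
TC (methods 1·2): 0.61 vs {0.26, 0.34, 0.37, 0.36} → pass.
1 of 3 fail.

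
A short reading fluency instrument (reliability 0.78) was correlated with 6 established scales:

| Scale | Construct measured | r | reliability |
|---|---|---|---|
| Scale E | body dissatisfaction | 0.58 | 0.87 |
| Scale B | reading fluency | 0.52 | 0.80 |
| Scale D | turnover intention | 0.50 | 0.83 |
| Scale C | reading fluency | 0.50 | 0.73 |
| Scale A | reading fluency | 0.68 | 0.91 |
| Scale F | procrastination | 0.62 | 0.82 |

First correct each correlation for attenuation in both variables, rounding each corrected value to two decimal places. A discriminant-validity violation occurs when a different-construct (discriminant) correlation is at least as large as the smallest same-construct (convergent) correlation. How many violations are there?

Disattenuated r (r / √(r_scale · r_new)):
  Scale E (disc): 0.58 / √(0.87·0.78) = 0.70
  Scale B (conv): 0.52 / √(0.80·0.78) = 0.66
  Scale D (disc): 0.50 / √(0.83·0.78) = 0.62
  Scale C (conv): 0.50 / √(0.73·0.78) = 0.66
  Scale A (conv): 0.68 / √(0.91·0.78) = 0.81
  Scale F (disc): 0.62 / √(0.82·0.78) = 0.78
Smallest convergent = 0.66. Discriminant values: 0.70, 0.62, 0.78; count ≥ 0.66 → 2.

2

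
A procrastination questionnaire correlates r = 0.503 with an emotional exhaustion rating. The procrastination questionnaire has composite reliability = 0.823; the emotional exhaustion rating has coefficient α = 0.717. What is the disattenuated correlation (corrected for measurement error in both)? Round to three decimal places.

0.655

r_true = r_obs / √(r_xx · r_yy) = 0.503 / √(0.823 × 0.717) = 0.503 / √0.590091 = 0.503 / 0.7682 ≈ 0.655.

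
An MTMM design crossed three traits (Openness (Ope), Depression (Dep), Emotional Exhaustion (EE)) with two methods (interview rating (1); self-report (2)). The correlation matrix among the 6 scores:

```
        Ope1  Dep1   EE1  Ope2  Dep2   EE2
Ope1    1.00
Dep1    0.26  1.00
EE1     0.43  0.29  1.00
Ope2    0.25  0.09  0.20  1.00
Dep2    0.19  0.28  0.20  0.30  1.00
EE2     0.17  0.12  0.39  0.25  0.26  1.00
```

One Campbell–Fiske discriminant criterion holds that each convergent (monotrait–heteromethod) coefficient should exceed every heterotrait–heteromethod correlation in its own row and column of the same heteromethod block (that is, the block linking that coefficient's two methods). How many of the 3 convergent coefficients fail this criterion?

Convergent coefficients and their comparison sets:
Ope (methods 1·2): 0.25 vs {0.19, 0.09, 0.17, 0.20} → pass.
Dep (methods 1·2): 0.28 vs {0.09, 0.19, 0.12, 0.20} → pass.
EE (methods 1·2): 0.39 vs {0.20, 0.17, 0.20, 0.12} → pass.
0 of 3 fail.

0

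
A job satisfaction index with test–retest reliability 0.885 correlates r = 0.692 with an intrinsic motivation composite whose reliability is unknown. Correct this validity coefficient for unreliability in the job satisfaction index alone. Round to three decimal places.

Single correction: r_c = r_obs / √r_xx = 0.692 / √0.885 = 0.692 / 0.9407 ≈ 0.736.

0.736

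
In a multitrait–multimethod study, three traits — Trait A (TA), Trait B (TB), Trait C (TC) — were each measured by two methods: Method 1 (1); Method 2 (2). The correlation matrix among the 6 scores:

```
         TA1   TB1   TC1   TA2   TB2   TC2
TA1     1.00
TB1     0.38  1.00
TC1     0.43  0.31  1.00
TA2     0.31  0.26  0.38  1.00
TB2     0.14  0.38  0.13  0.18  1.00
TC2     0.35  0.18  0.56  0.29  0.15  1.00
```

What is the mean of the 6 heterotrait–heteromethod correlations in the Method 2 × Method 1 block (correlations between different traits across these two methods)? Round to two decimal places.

0.24

HTHM values (method 2 × method 1): 0.26, 0.38, 0.14, 0.13, 0.35, 0.18; mean = 1.44/6 = 0.24.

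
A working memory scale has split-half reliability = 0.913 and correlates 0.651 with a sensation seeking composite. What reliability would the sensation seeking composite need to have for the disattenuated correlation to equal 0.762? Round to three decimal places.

r_true = r_obs / √(r_xx · r_yy) ⇒ 0.762 = 0.651 / √(0.913 · r_yy).
√(0.913 · r_yy) = 0.651 / 0.762 = 0.8543; 0.913 · r_yy = 0.7298; r_yy = 0.7298 / 0.913 ≈ 0.799.

0.799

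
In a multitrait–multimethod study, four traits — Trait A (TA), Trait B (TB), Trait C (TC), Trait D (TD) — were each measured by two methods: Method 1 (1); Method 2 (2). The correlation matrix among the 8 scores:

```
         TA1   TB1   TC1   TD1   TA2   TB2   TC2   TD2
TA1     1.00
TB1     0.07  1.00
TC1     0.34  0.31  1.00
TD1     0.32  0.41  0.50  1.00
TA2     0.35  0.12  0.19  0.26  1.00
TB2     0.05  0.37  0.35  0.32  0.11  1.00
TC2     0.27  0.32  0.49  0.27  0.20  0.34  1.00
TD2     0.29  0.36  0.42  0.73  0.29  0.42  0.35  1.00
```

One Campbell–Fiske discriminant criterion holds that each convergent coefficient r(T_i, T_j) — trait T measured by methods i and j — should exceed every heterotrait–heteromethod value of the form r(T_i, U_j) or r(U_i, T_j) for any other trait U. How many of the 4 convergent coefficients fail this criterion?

0

Checking each validity diagonal entry against its comparison values:
TA (methods 1·2): 0.35 vs {0.05, 0.12, 0.27, 0.19, 0.29, 0.26} → pass.
TB (methods 1·2): 0.37 vs {0.12, 0.05, 0.32, 0.35, 0.36, 0.32} → pass.
TC (methods 1·2): 0.49 vs {0.19, 0.27, 0.35, 0.32, 0.42, 0.27} → pass.
TD (methods 1·2): 0.73 vs {0.26, 0.29, 0.32, 0.36, 0.27, 0.42} → pass.
0 of 4 fail.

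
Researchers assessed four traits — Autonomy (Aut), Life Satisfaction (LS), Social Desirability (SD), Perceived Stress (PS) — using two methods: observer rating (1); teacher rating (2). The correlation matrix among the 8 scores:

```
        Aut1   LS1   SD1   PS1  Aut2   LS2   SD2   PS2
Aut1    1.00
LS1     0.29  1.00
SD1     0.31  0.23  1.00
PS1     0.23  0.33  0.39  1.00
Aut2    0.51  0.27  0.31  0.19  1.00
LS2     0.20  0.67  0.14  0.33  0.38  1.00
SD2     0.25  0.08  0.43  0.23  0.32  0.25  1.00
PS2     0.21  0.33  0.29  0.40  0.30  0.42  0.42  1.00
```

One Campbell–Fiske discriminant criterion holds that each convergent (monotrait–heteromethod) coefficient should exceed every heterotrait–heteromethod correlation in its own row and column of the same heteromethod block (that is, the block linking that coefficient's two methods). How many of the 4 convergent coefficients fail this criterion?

Checking each validity diagonal entry against its comparison values:
Aut (methods 1·2): 0.51 vs {0.20, 0.27, 0.25, 0.31, 0.21, 0.19} → pass.
LS (methods 1·2): 0.67 vs {0.27, 0.20, 0.08, 0.14, 0.33, 0.33} → pass.
SD (methods 1·2): 0.43 vs {0.31, 0.25, 0.14, 0.08, 0.29, 0.23} → pass.
PS (methods 1·2): 0.40 vs {0.19, 0.21, 0.33, 0.33, 0.23, 0.29} → pass.
0 of 4 fail.

0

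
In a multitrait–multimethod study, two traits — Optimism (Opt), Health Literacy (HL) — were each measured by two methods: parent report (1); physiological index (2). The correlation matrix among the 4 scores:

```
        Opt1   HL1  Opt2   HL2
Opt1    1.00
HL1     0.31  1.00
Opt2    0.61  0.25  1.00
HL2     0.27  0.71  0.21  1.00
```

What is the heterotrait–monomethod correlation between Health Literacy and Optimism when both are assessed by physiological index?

0.21

Different traits, same method: r(HL2, Opt2) = 0.21.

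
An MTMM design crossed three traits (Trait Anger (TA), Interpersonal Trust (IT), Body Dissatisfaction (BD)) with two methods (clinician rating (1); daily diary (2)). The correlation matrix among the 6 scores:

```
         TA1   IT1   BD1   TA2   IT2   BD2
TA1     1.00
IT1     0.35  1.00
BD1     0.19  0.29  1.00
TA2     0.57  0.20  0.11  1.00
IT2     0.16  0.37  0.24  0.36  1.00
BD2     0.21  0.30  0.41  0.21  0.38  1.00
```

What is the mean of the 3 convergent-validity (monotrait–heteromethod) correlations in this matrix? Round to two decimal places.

Convergent values: 0.57, 0.37, 0.41; mean = 1.35/3 = 0.45.

0.45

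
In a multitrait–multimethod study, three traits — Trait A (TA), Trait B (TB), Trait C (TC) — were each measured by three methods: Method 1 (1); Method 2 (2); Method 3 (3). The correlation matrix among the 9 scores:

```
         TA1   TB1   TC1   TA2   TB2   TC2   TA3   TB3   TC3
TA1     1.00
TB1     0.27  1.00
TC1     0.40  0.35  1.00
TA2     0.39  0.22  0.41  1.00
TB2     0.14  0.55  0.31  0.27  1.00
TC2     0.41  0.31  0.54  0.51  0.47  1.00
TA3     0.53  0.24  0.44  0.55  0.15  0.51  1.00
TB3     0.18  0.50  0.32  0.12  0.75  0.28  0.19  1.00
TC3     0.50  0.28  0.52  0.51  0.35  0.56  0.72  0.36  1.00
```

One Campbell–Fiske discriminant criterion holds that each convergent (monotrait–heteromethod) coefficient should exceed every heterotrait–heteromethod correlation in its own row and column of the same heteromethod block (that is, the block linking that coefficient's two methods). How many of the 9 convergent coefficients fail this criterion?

1

Checking each validity diagonal entry against its comparison values:
TA (methods 1·2): 0.39 vs {0.14, 0.22, 0.41, 0.41} → fail.
TA (methods 1·3): 0.53 vs {0.18, 0.24, 0.50, 0.44} → pass.
TA (methods 2·3): 0.55 vs {0.12, 0.15, 0.51, 0.51} → pass.
TB (methods 1·2): 0.55 vs {0.22, 0.14, 0.31, 0.31} → pass.
TB (methods 1·3): 0.50 vs {0.24, 0.18, 0.28, 0.32} → pass.
TB (methods 2·3): 0.75 vs {0.15, 0.12, 0.35, 0.28} → pass.
TC (methods 1·2): 0.54 vs {0.41, 0.41, 0.31, 0.31} → pass.
TC (methods 1·3): 0.52 vs {0.44, 0.50, 0.32, 0.28} → pass.
TC (methods 2·3): 0.56 vs {0.51, 0.51, 0.28, 0.35} → pass.
1 of 9 fail.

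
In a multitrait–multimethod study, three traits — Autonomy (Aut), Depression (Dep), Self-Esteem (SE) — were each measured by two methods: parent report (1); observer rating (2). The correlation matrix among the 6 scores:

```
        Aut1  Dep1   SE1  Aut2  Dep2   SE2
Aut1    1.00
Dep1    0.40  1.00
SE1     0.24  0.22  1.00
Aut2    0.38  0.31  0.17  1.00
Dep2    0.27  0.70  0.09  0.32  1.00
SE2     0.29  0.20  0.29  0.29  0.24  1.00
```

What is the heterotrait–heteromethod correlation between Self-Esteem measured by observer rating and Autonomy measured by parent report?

Different traits and methods: r(SE2, Aut1) = 0.29.

0.29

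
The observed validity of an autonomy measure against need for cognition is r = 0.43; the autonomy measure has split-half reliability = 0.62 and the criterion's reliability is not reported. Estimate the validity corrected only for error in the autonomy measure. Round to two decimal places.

Single correction: r_c = r_obs / √r_xx = 0.43 / √0.62 = 0.43 / 0.7874 ≈ 0.55.

0.55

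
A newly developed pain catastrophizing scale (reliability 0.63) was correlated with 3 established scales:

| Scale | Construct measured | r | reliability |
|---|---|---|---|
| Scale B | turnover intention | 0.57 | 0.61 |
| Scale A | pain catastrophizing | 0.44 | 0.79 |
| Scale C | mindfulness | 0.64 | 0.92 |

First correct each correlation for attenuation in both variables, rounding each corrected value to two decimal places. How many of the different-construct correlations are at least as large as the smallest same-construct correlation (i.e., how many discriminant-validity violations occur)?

Disattenuated r (r / √(r_scale · r_new)):
  Scale B (disc): 0.57 / √(0.61·0.63) = 0.92
  Scale A (conv): 0.44 / √(0.79·0.63) = 0.62
  Scale C (disc): 0.64 / √(0.92·0.63) = 0.84
Smallest convergent = 0.62. Discriminant values: 0.92, 0.84; count ≥ 0.62 → 2.

2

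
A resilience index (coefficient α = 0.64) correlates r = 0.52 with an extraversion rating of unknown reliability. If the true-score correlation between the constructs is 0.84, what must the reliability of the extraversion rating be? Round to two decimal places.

r_true = r_obs / √(r_xx · r_yy) ⇒ 0.84 = 0.52 / √(0.64 · r_yy).
√(0.64 · r_yy) = 0.52 / 0.84 = 0.6190; 0.64 · r_yy = 0.3832; r_yy = 0.3832 / 0.64 ≈ 0.60.

0.60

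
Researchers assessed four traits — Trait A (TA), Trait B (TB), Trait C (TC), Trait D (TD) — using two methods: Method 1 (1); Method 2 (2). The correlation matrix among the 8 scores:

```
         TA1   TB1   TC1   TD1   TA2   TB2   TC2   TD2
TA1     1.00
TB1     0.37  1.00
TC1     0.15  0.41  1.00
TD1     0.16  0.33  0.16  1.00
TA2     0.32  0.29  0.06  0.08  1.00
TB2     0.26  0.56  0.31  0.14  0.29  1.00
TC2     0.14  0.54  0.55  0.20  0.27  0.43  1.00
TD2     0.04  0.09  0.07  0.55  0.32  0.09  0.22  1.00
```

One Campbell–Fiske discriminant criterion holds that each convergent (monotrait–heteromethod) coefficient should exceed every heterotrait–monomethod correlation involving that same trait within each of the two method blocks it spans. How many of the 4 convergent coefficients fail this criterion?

1

Checking each validity diagonal entry against its comparison values:
TA (methods 1·2): 0.32 vs {0.37, 0.29, 0.15, 0.27, 0.16, 0.32} → fail.
TB (methods 1·2): 0.56 vs {0.37, 0.29, 0.41, 0.43, 0.33, 0.09} → pass.
TC (methods 1·2): 0.55 vs {0.15, 0.27, 0.41, 0.43, 0.16, 0.22} → pass.
TD (methods 1·2): 0.55 vs {0.16, 0.32, 0.33, 0.09, 0.16, 0.22} → pass.
1 of 4 fail.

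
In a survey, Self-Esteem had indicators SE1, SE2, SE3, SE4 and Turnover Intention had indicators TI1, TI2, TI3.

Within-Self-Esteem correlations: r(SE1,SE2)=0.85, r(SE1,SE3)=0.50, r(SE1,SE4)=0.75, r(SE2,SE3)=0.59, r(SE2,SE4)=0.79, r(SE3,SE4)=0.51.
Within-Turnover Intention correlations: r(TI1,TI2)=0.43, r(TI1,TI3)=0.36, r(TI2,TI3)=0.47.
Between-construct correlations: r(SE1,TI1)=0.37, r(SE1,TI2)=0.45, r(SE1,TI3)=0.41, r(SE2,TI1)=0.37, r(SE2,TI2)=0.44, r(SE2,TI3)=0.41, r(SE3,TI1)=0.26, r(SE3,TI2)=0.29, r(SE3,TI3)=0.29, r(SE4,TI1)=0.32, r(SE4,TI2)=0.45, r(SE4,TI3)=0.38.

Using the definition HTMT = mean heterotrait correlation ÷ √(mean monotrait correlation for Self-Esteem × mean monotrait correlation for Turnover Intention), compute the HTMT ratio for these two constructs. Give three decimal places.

0.700

Mean between = 4.44/12 = 0.3700.
Mean within-SE = 3.99/6 = 0.6650; mean within-TI = 1.26/3 = 0.4200.
Geometric mean = √(0.6650 × 0.4200) = 0.5285.
HTMT = 0.3700 / 0.5285 = 0.700.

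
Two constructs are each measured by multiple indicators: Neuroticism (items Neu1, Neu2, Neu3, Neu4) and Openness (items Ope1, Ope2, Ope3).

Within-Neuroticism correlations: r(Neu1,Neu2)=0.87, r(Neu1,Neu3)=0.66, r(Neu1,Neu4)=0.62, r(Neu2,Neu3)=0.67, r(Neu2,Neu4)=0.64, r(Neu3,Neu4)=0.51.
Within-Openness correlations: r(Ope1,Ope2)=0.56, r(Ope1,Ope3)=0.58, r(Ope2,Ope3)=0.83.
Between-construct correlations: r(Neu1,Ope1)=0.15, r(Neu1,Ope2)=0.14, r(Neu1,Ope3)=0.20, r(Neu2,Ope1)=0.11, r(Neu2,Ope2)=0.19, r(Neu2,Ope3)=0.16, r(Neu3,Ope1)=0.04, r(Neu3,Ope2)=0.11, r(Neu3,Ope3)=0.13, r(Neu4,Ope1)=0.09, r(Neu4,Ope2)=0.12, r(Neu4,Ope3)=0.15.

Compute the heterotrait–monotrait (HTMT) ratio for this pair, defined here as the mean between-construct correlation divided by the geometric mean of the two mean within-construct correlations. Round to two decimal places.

0.20

Mean between = 1.59/12 = 0.1325.
Mean within-Neu = 3.97/6 = 0.6617; mean within-Ope = 1.97/3 = 0.6567.
Geometric mean = √(0.6617 × 0.6567) = 0.6592.
HTMT = 0.1325 / 0.6592 = 0.20.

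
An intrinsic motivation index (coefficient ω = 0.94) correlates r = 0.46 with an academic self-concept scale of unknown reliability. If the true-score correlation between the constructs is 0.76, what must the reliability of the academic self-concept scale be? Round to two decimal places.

0.39

r_true = r_obs / √(r_xx · r_yy) ⇒ 0.76 = 0.46 / √(0.94 · r_yy).
√(0.94 · r_yy) = 0.46 / 0.76 = 0.6053; 0.94 · r_yy = 0.3664; r_yy = 0.3664 / 0.94 ≈ 0.39.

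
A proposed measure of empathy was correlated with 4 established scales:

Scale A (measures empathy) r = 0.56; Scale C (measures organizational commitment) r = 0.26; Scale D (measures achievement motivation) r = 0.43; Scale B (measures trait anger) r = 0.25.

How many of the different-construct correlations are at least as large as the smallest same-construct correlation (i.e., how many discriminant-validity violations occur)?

Convergent (same construct = empathy): Scale A.
Smallest convergent = 0.56. Discriminant values: 0.26, 0.43, 0.25; count ≥ 0.56 → 0.

0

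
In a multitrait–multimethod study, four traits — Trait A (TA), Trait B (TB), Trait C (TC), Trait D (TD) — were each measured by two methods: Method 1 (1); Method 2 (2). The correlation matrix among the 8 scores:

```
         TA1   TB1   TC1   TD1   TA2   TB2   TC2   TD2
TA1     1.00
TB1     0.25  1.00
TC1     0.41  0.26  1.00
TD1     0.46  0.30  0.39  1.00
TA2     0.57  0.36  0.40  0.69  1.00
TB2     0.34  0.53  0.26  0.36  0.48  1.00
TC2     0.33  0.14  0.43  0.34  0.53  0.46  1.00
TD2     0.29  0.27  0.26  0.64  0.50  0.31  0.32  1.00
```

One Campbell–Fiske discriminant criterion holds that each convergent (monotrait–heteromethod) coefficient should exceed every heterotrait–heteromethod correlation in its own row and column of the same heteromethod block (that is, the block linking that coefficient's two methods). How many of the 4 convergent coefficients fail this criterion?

Convergent coefficients and their comparison sets:
TA (methods 1·2): 0.57 vs {0.34, 0.36, 0.33, 0.40, 0.29, 0.69} → fail.
TB (methods 1·2): 0.53 vs {0.36, 0.34, 0.14, 0.26, 0.27, 0.36} → pass.
TC (methods 1·2): 0.43 vs {0.40, 0.33, 0.26, 0.14, 0.26, 0.34} → pass.
TD (methods 1·2): 0.64 vs {0.69, 0.29, 0.36, 0.27, 0.34, 0.26} → fail.
2 of 4 fail.

2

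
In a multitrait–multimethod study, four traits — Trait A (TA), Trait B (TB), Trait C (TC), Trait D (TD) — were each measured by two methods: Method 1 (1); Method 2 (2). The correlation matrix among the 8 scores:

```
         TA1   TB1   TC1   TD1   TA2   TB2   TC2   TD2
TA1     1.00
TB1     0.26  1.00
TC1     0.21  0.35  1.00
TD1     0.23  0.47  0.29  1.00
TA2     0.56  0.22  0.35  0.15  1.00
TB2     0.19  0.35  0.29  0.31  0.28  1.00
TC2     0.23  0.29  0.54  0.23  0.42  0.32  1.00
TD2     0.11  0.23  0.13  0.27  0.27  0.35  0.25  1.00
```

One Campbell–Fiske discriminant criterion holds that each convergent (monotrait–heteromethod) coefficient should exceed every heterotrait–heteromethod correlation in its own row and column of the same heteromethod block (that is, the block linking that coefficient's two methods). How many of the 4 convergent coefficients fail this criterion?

1

Each convergent coefficient versus the relevant comparison correlations:
TA (methods 1·2): 0.56 vs {0.19, 0.22, 0.23, 0.35, 0.11, 0.15} → pass.
TB (methods 1·2): 0.35 vs {0.22, 0.19, 0.29, 0.29, 0.23, 0.31} → pass.
TC (methods 1·2): 0.54 vs {0.35, 0.23, 0.29, 0.29, 0.13, 0.23} → pass.
TD (methods 1·2): 0.27 vs {0.15, 0.11, 0.31, 0.23, 0.23, 0.13} → fail.
1 of 4 fail.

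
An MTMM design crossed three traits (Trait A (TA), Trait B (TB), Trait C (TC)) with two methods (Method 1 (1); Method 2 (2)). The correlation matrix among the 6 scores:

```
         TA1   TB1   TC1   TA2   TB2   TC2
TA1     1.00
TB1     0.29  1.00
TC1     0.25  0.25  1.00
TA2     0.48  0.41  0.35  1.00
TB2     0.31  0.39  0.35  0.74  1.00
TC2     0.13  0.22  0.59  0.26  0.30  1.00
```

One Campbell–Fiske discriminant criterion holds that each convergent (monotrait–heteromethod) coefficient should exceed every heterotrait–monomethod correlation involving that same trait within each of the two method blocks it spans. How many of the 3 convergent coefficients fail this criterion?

Checking each validity diagonal entry against its comparison values:
TA (methods 1·2): 0.48 vs {0.29, 0.74, 0.25, 0.26} → fail.
TB (methods 1·2): 0.39 vs {0.29, 0.74, 0.25, 0.30} → fail.
TC (methods 1·2): 0.59 vs {0.25, 0.26, 0.25, 0.30} → pass.
2 of 3 fail.

2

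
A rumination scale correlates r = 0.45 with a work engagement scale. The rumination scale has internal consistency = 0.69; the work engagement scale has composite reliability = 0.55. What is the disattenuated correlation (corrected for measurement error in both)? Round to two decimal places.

0.73

r_true = r_obs / √(r_xx · r_yy) = 0.45 / √(0.69 × 0.55) = 0.45 / √0.3795 = 0.45 / 0.6160 ≈ 0.73.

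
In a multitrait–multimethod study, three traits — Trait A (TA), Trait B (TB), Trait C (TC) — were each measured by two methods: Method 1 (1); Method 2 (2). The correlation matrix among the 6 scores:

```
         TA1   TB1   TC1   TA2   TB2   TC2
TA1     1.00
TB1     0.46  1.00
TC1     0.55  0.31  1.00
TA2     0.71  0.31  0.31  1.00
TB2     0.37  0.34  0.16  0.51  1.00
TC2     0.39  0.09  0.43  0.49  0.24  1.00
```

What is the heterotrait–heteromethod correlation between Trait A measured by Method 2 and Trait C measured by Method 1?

0.31

Different traits and methods: r(TA2, TC1) = 0.31.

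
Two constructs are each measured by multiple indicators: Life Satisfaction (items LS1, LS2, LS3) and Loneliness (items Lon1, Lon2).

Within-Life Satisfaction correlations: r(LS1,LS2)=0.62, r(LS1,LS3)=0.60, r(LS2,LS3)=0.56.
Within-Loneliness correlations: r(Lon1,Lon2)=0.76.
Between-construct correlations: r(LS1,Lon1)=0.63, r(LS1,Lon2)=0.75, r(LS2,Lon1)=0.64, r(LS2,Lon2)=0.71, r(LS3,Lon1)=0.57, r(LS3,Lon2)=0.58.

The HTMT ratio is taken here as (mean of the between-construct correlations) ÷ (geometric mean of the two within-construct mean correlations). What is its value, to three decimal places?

Mean heterotrait r = 3.88/6 = 0.6467.
Mean within-LS = 1.78/3 = 0.5933; mean within-Lon = 0.76/1 = 0.7600.
Geometric mean = √(0.5933 × 0.7600) = 0.6715.
HTMT = 0.6467 / 0.6715 = 0.963.

0.963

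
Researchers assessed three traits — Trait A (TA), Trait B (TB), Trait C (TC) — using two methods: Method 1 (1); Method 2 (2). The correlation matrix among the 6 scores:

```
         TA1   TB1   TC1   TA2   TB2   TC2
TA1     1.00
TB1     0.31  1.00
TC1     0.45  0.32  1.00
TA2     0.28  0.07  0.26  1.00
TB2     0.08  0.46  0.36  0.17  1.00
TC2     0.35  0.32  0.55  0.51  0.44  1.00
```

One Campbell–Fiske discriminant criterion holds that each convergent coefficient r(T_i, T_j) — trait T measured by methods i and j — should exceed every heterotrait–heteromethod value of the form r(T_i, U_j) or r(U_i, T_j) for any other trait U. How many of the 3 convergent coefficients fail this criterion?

Each convergent coefficient versus the relevant comparison correlations:
TA (methods 1·2): 0.28 vs {0.08, 0.07, 0.35, 0.26} → fail.
TB (methods 1·2): 0.46 vs {0.07, 0.08, 0.32, 0.36} → pass.
TC (methods 1·2): 0.55 vs {0.26, 0.35, 0.36, 0.32} → pass.
1 of 3 fail.

1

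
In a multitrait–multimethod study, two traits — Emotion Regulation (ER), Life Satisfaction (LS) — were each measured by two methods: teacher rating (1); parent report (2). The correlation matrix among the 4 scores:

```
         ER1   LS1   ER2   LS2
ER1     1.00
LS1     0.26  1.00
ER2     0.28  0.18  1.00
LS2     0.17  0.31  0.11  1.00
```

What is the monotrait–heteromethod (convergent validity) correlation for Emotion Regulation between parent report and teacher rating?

0.28

Same trait (ER), different methods: r(ER2, ER1) = 0.28.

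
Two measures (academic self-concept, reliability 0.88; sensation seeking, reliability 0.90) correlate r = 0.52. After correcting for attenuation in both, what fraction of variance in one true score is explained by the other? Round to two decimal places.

Disattenuated r = 0.52 / √(0.88 × 0.90) = 0.52 / 0.8899 = 0.5843.
Shared true-score variance = 0.5843² = 0.3414 ≈ 0.34.

0.34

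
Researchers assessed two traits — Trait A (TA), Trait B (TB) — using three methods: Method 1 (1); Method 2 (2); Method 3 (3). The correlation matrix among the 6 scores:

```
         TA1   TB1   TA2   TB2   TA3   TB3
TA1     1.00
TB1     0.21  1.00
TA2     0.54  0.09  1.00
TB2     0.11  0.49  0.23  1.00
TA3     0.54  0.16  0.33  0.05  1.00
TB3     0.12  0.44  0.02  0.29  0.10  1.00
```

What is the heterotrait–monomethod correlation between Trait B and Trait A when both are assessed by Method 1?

Different traits, same method: r(TB1, TA1) = 0.21.

0.21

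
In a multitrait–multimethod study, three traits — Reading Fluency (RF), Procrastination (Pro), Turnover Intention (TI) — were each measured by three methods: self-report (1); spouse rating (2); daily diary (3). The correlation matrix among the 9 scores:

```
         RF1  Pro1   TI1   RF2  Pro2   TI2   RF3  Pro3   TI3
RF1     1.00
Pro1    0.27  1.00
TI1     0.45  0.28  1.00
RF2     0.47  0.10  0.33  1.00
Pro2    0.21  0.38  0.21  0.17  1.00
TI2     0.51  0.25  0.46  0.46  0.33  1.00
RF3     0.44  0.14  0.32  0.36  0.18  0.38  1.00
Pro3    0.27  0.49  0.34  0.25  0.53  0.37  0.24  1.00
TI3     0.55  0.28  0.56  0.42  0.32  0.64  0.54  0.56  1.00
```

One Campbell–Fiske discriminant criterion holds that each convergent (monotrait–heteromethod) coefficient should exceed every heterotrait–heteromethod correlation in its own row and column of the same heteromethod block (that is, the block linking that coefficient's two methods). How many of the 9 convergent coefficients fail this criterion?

4

Convergent coefficients and their comparison sets:
RF (methods 1·2): 0.47 vs {0.21, 0.10, 0.51, 0.33} → fail.
RF (methods 1·3): 0.44 vs {0.27, 0.14, 0.55, 0.32} → fail.
RF (methods 2·3): 0.36 vs {0.25, 0.18, 0.42, 0.38} → fail.
Pro (methods 1·2): 0.38 vs {0.10, 0.21, 0.25, 0.21} → pass.
Pro (methods 1·3): 0.49 vs {0.14, 0.27, 0.28, 0.34} → pass.
Pro (methods 2·3): 0.53 vs {0.18, 0.25, 0.32, 0.37} → pass.
TI (methods 1·2): 0.46 vs {0.33, 0.51, 0.21, 0.25} → fail.
TI (methods 1·3): 0.56 vs {0.32, 0.55, 0.34, 0.28} → pass.
TI (methods 2·3): 0.64 vs {0.38, 0.42, 0.37, 0.32} → pass.
4 of 9 fail.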